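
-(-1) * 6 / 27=2 / 9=0.22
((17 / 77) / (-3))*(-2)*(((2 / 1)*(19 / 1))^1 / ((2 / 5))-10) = 2890 / 231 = 12.51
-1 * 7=-7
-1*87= -87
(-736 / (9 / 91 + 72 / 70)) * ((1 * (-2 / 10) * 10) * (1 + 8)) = 11750.18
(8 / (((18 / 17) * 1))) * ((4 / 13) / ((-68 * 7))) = -4 / 819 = -0.00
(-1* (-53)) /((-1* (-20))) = 53 /20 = 2.65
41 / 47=0.87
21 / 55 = 0.38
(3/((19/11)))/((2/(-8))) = -132/19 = -6.95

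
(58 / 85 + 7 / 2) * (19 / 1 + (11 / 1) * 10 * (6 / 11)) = 56169 / 170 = 330.41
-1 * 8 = -8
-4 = -4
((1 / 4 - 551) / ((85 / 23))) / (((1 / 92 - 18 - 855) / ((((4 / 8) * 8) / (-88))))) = -1165387 / 150189050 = -0.01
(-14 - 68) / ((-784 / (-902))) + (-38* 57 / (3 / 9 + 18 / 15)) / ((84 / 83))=-6717523 / 4508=-1490.13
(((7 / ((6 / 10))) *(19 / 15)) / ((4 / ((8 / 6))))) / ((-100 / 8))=-266 / 675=-0.39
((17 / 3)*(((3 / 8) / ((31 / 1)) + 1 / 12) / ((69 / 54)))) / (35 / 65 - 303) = -15691 / 11214064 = -0.00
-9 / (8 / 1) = -9 / 8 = -1.12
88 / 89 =0.99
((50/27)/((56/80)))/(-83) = -500/15687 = -0.03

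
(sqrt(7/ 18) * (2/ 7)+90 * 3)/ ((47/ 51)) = 293.17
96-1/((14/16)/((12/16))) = 666/7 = 95.14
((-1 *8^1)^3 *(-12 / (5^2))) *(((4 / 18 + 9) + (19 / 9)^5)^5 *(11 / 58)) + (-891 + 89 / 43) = 121806856281129951798985378261704931664 / 7460156588764501484970837525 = 16327654095.70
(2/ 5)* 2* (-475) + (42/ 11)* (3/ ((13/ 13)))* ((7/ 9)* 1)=-4082/ 11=-371.09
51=51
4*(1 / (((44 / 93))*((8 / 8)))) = 93 / 11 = 8.45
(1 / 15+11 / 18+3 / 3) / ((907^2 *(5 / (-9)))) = -151 / 41132450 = -0.00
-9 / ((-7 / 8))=72 / 7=10.29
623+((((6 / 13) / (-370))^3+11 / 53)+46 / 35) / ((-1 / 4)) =3183778461917393 / 5160825226375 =616.91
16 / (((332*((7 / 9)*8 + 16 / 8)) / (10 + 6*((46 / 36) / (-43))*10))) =6360 / 132053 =0.05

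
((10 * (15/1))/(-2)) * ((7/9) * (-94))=5483.33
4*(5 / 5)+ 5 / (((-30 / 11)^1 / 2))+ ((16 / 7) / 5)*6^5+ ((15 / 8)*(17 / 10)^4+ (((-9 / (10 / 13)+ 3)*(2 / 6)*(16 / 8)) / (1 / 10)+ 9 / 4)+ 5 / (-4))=1180615423 / 336000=3513.74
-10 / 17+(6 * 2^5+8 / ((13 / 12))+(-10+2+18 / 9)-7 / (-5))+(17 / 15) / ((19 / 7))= 12257758 / 62985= 194.61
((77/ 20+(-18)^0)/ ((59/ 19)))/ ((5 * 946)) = 1843/ 5581400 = 0.00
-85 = -85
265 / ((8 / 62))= 8215 / 4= 2053.75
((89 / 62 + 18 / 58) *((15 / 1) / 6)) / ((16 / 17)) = 266815 / 57536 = 4.64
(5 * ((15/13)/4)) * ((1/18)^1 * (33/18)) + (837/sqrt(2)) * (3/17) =275/1872 + 2511 * sqrt(2)/34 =104.59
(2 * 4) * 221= 1768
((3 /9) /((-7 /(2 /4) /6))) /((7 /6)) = -6 /49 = -0.12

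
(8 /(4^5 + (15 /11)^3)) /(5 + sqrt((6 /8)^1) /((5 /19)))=5324000 /1936074023 - 2023120 * sqrt(3) /1936074023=0.00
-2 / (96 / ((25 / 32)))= -25 / 1536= -0.02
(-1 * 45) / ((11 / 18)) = -810 / 11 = -73.64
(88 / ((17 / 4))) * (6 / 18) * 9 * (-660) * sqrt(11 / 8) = -174240 * sqrt(22) / 17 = -48074.00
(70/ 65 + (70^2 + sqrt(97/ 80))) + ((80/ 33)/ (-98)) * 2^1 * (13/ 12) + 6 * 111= sqrt(485)/ 20 + 351073192/ 63063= 5568.12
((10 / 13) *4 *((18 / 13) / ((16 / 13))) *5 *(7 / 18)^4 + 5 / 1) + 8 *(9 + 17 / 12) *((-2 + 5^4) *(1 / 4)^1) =1968875185 / 151632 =12984.56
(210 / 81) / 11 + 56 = 56.24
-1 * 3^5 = -243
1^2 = 1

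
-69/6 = -23/2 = -11.50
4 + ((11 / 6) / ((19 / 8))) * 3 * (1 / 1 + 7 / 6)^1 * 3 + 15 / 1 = 647 / 19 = 34.05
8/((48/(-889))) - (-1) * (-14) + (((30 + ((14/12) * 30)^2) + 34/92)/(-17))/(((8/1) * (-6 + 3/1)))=-159.09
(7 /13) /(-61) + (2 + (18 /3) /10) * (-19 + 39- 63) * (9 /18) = -443357 /7930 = -55.91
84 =84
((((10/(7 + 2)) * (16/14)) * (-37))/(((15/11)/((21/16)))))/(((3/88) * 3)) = -442.17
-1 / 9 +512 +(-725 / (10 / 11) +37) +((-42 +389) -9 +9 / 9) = 1627 / 18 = 90.39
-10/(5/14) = -28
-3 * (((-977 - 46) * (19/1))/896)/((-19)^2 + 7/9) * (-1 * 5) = -238545/265216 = -0.90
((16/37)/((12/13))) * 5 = 260/111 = 2.34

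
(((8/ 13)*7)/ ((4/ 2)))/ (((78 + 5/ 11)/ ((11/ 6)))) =1694/ 33657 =0.05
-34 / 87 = -0.39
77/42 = 11/6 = 1.83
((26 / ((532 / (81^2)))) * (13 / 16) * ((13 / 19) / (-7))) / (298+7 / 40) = -72072585 / 843906812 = -0.09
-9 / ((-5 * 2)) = 9 / 10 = 0.90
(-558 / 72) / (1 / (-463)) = 14353 / 4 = 3588.25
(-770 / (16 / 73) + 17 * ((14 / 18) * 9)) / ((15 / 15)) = -27153 / 8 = -3394.12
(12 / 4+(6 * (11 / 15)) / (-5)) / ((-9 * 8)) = -53 / 1800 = -0.03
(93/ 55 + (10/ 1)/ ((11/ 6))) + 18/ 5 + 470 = 26441/ 55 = 480.75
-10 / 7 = -1.43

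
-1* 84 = -84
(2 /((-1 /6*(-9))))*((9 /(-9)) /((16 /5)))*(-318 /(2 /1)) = 265 /4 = 66.25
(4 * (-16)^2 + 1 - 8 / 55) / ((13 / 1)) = 56367 / 715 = 78.83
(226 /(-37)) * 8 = -1808 /37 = -48.86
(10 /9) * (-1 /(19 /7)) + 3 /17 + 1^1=2230 /2907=0.77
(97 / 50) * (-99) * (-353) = 3389859 / 50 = 67797.18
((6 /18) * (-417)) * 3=-417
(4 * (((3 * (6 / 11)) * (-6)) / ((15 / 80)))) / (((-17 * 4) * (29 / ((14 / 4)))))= 2016 / 5423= 0.37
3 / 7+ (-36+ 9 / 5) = -1182 / 35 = -33.77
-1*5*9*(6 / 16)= -135 / 8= -16.88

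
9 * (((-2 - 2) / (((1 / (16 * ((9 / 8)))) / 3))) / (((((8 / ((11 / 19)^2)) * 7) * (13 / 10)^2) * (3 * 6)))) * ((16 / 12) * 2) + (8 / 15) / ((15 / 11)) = -60428456 / 96089175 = -0.63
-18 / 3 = -6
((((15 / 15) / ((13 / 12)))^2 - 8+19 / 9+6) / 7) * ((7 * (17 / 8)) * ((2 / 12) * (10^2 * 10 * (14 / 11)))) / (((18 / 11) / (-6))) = -21791875 / 13689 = -1591.93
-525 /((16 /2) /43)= -2821.88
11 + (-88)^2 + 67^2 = 12244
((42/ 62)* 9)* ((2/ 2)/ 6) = 63/ 62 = 1.02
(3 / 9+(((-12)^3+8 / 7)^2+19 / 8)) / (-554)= -3506877041 / 651504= -5382.74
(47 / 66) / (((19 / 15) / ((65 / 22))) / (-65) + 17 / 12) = 1985750 / 3931983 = 0.51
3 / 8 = 0.38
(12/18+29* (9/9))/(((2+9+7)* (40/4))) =0.16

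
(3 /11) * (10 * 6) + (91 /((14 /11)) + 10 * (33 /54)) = 18607 /198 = 93.97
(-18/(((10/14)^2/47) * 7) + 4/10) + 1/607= -3588559/15175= -236.48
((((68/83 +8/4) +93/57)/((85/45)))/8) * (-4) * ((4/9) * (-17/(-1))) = -14038/1577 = -8.90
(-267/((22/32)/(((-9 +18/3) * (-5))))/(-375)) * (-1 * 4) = -17088/275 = -62.14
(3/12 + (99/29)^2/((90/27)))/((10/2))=63011/84100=0.75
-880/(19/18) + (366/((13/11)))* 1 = -523.99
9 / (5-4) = 9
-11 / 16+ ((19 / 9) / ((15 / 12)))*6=9.45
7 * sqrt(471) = 151.92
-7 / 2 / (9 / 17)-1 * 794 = -14411 / 18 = -800.61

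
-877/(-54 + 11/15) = 16.46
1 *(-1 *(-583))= 583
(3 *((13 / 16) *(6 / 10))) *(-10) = -117 / 8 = -14.62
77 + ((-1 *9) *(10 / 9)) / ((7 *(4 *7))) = 7541 / 98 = 76.95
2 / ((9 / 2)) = 4 / 9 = 0.44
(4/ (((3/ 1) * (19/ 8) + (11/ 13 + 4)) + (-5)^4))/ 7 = 416/ 463715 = 0.00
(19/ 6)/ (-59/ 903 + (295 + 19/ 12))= 11438/ 1071023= 0.01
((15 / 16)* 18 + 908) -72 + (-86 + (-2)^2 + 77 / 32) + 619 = 44553 / 32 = 1392.28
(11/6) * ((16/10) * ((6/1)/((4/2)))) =44/5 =8.80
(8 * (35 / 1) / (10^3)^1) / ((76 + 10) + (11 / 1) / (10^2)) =28 / 8611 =0.00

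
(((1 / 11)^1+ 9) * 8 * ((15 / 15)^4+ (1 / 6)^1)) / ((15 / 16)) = 8960 / 99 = 90.51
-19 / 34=-0.56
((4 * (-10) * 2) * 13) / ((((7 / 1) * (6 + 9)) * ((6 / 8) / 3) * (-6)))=416 / 63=6.60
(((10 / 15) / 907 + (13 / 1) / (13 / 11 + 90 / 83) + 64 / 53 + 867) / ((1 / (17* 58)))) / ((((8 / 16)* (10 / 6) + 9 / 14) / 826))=1486633591334595592 / 3083225869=482168240.18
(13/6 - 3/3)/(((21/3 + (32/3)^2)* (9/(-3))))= -0.00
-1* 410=-410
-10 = -10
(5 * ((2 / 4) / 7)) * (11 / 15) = 11 / 42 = 0.26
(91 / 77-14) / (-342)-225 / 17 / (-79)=345271 / 1684122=0.21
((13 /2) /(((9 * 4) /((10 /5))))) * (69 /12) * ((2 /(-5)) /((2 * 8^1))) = -299 /5760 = -0.05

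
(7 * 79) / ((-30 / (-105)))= 3871 / 2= 1935.50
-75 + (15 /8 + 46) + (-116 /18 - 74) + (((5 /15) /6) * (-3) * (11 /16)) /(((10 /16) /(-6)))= -38329 /360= -106.47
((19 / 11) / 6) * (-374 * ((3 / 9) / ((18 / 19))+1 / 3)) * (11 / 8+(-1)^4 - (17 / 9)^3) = 304188803 / 944784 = 321.97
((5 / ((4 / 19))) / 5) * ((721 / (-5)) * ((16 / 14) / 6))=-1957 / 15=-130.47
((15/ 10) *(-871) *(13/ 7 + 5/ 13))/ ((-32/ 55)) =563805/ 112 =5033.97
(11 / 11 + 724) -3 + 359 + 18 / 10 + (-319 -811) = -47.20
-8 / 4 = -2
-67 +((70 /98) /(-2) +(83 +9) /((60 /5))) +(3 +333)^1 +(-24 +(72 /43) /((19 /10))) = 8687989 /34314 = 253.19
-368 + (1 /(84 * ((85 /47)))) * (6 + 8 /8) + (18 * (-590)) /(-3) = 3235487 /1020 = 3172.05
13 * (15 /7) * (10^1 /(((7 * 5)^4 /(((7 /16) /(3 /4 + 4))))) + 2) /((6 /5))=42360513 /912380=46.43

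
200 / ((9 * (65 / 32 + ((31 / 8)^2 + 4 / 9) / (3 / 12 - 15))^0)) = 200 / 9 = 22.22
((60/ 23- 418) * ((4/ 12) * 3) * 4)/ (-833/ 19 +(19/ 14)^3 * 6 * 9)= -996214688/ 54643193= -18.23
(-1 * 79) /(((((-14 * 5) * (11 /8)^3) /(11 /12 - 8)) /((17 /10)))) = -730592 /139755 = -5.23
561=561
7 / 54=0.13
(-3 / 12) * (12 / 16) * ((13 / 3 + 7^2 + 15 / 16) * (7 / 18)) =-18235 / 4608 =-3.96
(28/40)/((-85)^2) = 7/72250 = 0.00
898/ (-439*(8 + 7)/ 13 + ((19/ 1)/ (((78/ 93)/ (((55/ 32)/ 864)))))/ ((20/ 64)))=-40345344/ 22751281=-1.77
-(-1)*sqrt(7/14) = 0.71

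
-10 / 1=-10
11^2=121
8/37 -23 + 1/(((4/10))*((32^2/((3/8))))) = -13811157/606208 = -22.78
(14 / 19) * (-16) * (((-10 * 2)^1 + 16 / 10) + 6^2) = -19712 / 95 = -207.49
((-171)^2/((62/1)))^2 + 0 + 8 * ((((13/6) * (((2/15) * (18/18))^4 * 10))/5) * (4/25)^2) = 81161628103514531/364879687500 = 222433.94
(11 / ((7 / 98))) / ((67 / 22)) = 3388 / 67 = 50.57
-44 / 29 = -1.52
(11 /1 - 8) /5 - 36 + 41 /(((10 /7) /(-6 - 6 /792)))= -274319 /1320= -207.82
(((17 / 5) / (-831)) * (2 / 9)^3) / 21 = -136 / 63608895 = -0.00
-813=-813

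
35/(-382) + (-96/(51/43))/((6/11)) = -2892761/19482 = -148.48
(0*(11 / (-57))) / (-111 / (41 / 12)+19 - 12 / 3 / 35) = 0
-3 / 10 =-0.30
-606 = -606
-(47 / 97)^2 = -2209 / 9409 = -0.23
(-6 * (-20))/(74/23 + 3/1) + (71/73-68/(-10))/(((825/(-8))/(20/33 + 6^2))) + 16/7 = 17025201112/904278375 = 18.83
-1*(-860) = 860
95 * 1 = 95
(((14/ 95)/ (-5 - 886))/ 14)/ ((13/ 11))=-0.00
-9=-9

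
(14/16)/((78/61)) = 427/624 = 0.68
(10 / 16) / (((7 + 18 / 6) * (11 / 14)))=7 / 88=0.08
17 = 17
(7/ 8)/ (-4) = -7/ 32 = -0.22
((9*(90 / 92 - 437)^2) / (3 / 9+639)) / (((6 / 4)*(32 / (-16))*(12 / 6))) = -3620549241 / 8116976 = -446.05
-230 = -230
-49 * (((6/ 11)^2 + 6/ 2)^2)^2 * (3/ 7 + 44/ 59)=-86046133771395/ 12647173979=-6803.59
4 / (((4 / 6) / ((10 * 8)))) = 480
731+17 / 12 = 8789 / 12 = 732.42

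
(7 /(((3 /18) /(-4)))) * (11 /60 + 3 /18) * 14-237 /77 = -318117 /385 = -826.28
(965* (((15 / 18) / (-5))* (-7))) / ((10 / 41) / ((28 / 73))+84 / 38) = 36835015 / 93129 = 395.53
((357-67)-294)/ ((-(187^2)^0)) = 4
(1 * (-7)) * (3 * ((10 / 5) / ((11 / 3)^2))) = -378 / 121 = -3.12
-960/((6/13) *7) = -2080/7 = -297.14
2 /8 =0.25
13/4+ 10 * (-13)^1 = -507/4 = -126.75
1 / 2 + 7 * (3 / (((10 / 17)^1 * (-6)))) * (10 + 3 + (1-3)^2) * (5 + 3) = -8087 / 10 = -808.70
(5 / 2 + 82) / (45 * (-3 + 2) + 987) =169 / 1884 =0.09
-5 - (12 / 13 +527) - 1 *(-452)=-1052 / 13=-80.92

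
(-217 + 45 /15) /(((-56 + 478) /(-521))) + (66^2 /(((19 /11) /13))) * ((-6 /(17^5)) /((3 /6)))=1502325392345 /5692206713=263.93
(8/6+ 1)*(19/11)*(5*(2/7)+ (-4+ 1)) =-19/3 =-6.33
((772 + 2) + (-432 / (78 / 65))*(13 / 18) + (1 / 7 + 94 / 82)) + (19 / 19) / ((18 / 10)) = 1332427 / 2583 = 515.84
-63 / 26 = -2.42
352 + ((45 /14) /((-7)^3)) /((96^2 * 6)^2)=574261555101691 /1631424872448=352.00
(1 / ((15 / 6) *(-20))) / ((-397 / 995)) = 199 / 3970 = 0.05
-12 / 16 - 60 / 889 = -2907 / 3556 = -0.82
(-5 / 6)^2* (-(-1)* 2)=1.39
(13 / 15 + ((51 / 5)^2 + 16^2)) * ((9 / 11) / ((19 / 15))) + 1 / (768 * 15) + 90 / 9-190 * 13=-5361610543 / 2407680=-2226.88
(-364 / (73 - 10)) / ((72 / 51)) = -4.09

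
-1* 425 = -425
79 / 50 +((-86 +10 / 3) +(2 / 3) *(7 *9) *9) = 44537 / 150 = 296.91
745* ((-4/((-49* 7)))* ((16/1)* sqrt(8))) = 393.18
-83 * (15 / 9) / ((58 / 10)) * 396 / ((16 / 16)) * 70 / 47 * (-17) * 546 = 177963786000 / 1363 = 130567708.00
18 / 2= 9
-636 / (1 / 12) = -7632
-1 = -1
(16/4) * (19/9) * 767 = 58292/9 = 6476.89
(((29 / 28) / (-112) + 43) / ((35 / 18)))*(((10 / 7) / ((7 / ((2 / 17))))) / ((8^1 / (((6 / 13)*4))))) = 3640113 / 29714776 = 0.12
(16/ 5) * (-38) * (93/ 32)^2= -164331/ 160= -1027.07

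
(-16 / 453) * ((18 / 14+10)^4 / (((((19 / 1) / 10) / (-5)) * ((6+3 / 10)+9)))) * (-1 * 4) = -1246402592000 / 3161807271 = -394.21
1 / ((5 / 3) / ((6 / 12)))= 3 / 10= 0.30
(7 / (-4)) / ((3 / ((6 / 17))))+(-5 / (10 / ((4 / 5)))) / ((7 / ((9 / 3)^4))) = -5753 / 1190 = -4.83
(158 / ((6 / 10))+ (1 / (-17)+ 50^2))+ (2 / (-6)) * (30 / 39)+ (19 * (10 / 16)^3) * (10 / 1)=158944887 / 56576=2809.40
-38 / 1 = -38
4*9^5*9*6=12754584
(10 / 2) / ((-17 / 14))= -70 / 17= -4.12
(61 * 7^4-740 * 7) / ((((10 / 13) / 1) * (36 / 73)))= 134075669 / 360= 372432.41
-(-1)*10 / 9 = 10 / 9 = 1.11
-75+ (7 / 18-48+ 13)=-1973 / 18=-109.61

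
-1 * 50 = -50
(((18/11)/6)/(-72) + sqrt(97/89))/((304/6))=-1/13376 + 3*sqrt(8633)/13528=0.02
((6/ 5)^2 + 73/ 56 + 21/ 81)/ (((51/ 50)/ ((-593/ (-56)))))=67309651/ 2159136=31.17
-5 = -5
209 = 209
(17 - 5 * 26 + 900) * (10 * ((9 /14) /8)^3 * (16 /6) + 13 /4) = 225547117 /87808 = 2568.64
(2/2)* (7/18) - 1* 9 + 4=-83/18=-4.61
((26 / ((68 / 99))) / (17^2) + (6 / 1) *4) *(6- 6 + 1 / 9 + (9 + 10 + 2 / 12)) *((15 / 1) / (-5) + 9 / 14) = -43097747 / 39304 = -1096.52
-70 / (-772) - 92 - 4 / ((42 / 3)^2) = -1738759 / 18914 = -91.93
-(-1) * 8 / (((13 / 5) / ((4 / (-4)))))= -40 / 13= -3.08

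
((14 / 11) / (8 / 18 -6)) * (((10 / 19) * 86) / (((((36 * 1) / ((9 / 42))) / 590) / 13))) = -473.41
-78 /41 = -1.90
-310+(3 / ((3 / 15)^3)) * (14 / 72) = -2845 / 12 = -237.08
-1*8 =-8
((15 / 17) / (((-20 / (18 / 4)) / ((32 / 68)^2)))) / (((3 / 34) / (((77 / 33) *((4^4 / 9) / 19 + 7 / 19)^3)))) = -3635717008 / 481686993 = -7.55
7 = 7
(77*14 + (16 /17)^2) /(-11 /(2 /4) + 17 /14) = -4365172 /84099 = -51.91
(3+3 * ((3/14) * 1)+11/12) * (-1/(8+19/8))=-0.44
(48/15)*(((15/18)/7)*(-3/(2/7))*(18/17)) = -72/17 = -4.24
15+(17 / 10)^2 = 17.89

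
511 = 511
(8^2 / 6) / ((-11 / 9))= -96 / 11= -8.73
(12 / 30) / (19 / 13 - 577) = -0.00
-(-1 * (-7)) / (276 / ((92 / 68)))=-7 / 204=-0.03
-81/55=-1.47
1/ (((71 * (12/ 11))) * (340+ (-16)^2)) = 11/ 507792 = 0.00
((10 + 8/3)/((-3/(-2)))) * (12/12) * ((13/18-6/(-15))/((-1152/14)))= -13433/116640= -0.12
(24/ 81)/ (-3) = -8/ 81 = -0.10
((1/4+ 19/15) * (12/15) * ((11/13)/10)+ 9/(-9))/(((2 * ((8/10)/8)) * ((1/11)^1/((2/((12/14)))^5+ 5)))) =-3660.27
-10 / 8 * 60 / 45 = -5 / 3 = -1.67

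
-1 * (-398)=398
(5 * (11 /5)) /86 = 11 /86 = 0.13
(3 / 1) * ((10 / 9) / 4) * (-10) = -25 / 3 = -8.33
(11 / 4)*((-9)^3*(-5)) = 40095 / 4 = 10023.75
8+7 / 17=143 / 17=8.41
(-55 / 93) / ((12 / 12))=-55 / 93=-0.59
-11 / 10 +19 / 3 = 157 / 30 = 5.23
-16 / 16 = -1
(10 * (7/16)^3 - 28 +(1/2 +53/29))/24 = -491667/475136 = -1.03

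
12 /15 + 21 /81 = 143 /135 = 1.06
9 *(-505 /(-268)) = 4545 /268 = 16.96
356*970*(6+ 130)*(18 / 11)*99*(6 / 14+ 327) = 2491106118582.86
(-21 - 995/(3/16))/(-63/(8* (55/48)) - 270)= 879065/45684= 19.24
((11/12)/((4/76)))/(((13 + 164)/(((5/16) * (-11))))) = -11495/33984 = -0.34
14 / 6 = 7 / 3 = 2.33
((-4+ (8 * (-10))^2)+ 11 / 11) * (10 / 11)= 63970 / 11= 5815.45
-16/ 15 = -1.07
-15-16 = -31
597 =597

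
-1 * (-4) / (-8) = -1 / 2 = -0.50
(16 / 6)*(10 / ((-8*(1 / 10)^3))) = -10000 / 3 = -3333.33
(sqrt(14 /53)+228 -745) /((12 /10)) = -2585 /6+5 * sqrt(742) /318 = -430.41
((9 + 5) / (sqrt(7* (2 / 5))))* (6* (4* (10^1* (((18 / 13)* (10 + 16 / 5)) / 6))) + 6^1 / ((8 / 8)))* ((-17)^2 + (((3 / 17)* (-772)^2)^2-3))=30631473490931556* sqrt(70) / 3757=68214345019165.90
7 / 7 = 1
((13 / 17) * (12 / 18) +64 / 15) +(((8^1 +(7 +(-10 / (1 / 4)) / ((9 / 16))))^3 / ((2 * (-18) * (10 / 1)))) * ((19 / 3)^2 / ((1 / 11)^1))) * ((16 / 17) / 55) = 18620906944 / 5019165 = 3709.96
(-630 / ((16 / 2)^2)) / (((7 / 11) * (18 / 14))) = -385 / 32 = -12.03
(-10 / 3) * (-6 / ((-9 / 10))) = -200 / 9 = -22.22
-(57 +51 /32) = -1875 /32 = -58.59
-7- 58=-65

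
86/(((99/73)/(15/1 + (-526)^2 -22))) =192991998/11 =17544727.09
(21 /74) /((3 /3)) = 21 /74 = 0.28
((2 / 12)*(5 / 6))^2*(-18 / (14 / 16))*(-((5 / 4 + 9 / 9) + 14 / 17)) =5225 / 4284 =1.22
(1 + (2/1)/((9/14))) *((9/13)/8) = 37/104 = 0.36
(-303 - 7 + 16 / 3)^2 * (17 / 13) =14201732 / 117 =121382.32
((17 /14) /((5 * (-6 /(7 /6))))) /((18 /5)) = -17 /1296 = -0.01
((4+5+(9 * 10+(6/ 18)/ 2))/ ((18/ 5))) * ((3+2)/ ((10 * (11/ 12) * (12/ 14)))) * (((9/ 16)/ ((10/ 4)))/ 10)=833/ 2112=0.39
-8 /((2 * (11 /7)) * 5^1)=-28 /55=-0.51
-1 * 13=-13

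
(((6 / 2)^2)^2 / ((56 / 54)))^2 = 4782969 / 784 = 6100.73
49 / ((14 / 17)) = 119 / 2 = 59.50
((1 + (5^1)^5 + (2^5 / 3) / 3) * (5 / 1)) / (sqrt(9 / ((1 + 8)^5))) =1267470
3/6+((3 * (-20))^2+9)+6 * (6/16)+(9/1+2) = 14491/4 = 3622.75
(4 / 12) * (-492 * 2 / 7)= -328 / 7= -46.86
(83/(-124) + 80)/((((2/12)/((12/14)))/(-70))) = -885330/31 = -28559.03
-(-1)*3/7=0.43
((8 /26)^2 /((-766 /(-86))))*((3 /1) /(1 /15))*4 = 123840 /64727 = 1.91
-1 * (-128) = 128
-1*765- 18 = -783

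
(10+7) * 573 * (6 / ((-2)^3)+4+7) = 399381 / 4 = 99845.25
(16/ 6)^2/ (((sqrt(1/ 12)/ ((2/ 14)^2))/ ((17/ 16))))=136*sqrt(3)/ 441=0.53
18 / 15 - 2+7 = 31 / 5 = 6.20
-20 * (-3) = 60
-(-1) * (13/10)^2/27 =0.06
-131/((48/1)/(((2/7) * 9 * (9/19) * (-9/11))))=31833/11704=2.72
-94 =-94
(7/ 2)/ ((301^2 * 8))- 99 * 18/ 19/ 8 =-46128833/ 3934672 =-11.72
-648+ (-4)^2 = -632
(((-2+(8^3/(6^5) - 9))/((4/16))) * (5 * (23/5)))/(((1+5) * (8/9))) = -188.61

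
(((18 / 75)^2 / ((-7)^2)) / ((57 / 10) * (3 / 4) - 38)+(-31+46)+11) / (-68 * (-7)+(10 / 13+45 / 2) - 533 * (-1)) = 0.03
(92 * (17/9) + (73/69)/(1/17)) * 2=79390/207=383.53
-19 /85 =-0.22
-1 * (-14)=14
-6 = -6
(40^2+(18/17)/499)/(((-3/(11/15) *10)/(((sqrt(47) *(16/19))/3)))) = -1194407984 *sqrt(47)/108794475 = -75.27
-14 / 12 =-7 / 6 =-1.17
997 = 997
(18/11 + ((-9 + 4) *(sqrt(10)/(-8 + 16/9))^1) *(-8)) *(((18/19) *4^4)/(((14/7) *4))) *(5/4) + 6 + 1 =14423/209 - 32400 *sqrt(10)/133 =-701.35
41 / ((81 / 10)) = 410 / 81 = 5.06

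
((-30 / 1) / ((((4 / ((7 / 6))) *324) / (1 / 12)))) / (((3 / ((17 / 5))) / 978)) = -19397 / 7776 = -2.49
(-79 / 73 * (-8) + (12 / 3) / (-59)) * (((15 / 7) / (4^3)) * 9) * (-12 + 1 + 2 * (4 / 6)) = -12069945 / 482384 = -25.02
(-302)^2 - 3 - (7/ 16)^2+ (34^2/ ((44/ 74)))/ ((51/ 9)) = 257787621/ 2816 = 91543.90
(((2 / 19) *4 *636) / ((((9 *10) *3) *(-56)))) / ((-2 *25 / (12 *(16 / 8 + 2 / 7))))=3392 / 349125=0.01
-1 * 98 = -98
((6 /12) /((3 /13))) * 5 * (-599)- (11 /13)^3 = -85548181 /13182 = -6489.77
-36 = -36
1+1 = 2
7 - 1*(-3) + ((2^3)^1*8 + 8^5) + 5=32847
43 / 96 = 0.45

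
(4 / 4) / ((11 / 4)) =4 / 11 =0.36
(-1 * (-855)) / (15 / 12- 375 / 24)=-1368 / 23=-59.48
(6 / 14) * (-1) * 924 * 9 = -3564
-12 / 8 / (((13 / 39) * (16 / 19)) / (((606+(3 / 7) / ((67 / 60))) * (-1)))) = 24315687 / 7504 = 3240.36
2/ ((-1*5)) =-2/ 5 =-0.40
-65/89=-0.73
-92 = -92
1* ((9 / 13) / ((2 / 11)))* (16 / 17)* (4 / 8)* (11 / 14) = 2178 / 1547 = 1.41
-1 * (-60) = 60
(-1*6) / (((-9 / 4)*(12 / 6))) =4 / 3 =1.33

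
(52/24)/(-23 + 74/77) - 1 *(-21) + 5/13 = 2817583/132366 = 21.29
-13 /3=-4.33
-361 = -361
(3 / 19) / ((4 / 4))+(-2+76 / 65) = -0.67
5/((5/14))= 14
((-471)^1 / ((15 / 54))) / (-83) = 8478 / 415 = 20.43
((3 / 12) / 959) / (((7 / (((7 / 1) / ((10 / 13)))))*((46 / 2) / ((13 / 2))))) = 169 / 1764560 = 0.00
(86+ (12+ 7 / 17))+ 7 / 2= 101.91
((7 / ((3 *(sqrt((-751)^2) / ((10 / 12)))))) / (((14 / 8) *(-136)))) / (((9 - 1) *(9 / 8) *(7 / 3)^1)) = -5 / 9651852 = -0.00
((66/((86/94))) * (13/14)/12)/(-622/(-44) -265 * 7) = -73931/24380398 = -0.00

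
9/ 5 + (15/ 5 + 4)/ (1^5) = 44/ 5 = 8.80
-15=-15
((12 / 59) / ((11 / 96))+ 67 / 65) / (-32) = -118363 / 1349920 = -0.09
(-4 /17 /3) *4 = -16 /51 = -0.31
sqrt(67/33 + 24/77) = sqrt(124971)/231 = 1.53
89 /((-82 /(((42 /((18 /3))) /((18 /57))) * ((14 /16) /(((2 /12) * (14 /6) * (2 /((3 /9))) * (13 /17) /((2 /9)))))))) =-201229 /76752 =-2.62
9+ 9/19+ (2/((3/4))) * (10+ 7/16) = 4253/114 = 37.31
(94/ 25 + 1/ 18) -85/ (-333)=7531/ 1850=4.07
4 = 4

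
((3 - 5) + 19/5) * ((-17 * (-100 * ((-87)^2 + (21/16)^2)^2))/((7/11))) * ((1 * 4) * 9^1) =284479668805278375/28672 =9921863448844.81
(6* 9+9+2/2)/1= 64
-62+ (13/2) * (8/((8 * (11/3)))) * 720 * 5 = 69518/11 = 6319.82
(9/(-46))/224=-0.00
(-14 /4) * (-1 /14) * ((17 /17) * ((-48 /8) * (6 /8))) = -9 /8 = -1.12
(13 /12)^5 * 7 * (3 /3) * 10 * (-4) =-12995255 /31104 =-417.80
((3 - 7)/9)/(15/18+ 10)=-0.04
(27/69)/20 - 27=-26.98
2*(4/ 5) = 1.60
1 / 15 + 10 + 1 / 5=154 / 15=10.27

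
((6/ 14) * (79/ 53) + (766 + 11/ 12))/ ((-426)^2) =3417157/ 807931152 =0.00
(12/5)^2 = 144/25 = 5.76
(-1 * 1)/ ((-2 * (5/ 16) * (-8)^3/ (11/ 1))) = -0.03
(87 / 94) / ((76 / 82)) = 3567 / 3572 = 1.00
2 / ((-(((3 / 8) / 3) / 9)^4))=-53747712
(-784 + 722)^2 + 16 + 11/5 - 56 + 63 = 19346/5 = 3869.20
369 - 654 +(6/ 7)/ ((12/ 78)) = -1956/ 7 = -279.43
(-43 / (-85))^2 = 1849 / 7225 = 0.26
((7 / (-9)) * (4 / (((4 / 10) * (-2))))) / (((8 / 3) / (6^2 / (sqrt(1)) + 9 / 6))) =875 / 16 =54.69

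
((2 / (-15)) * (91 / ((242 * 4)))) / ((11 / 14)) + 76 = 3034043 / 39930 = 75.98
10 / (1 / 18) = 180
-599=-599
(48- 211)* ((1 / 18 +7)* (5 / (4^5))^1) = -103505 / 18432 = -5.62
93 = 93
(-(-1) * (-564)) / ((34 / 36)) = -10152 / 17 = -597.18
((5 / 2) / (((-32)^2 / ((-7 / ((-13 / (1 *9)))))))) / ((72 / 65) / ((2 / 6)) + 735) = 525 / 32761856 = 0.00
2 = 2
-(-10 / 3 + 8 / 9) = 22 / 9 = 2.44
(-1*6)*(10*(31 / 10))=-186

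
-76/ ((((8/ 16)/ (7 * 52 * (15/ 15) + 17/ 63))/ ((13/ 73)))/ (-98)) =634861136/ 657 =966303.10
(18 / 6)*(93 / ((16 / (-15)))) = -261.56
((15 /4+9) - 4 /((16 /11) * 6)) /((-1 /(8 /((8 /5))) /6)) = -1475 /4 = -368.75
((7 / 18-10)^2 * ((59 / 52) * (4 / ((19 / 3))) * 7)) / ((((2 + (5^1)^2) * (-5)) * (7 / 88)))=-38847842 / 900315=-43.15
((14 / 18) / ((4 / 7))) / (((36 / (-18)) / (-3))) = 49 / 24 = 2.04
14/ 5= 2.80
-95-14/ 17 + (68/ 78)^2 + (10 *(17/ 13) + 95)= 336488/ 25857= 13.01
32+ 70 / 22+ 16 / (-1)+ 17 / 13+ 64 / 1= 12082 / 143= 84.49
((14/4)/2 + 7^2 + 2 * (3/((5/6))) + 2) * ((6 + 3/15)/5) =37169/500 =74.34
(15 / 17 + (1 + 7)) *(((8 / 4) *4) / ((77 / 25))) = 30200 / 1309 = 23.07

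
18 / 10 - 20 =-91 / 5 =-18.20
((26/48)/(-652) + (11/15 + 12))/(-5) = -996191/391200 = -2.55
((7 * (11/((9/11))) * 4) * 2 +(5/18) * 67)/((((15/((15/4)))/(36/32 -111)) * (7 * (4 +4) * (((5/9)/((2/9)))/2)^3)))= -1356297/7000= -193.76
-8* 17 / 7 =-136 / 7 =-19.43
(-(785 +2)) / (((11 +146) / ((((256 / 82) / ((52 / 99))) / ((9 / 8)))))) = -2216192 / 83681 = -26.48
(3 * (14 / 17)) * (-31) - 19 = -1625 / 17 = -95.59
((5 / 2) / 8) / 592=5 / 9472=0.00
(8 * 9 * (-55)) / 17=-3960 / 17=-232.94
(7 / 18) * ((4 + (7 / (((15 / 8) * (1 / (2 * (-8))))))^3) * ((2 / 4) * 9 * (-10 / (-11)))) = -2517583726 / 7425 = -339068.52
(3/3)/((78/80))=40/39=1.03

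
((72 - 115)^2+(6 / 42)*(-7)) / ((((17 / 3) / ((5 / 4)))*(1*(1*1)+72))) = 6930 / 1241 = 5.58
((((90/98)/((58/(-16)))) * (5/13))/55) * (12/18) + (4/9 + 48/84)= 1855696/1828827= 1.01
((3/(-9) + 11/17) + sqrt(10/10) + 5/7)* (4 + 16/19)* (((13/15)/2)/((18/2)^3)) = 432952/74172105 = 0.01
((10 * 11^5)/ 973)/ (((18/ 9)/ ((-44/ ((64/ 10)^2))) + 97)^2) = 121794818750/ 666020999637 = 0.18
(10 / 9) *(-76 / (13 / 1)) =-760 / 117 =-6.50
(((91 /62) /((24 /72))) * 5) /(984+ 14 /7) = 1365 /61132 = 0.02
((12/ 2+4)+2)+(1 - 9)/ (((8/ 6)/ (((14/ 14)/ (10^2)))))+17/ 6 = 1108/ 75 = 14.77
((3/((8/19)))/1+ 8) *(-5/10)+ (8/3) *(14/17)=-4379/816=-5.37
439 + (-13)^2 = 608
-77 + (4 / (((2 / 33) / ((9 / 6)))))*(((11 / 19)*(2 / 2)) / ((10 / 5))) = -1837 / 38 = -48.34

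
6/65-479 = -31129/65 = -478.91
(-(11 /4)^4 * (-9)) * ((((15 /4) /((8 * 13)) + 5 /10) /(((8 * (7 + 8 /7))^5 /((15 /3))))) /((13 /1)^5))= 274369485005 /86622708963564576571392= 0.00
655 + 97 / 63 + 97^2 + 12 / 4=634318 / 63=10068.54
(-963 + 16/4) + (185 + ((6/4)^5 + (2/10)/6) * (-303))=-493601/160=-3085.01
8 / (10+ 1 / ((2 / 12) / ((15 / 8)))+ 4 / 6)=96 / 263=0.37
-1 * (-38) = 38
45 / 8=5.62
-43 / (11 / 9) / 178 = -387 / 1958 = -0.20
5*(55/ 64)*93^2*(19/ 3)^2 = 95403275/ 64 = 1490676.17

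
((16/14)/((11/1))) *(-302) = -2416/77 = -31.38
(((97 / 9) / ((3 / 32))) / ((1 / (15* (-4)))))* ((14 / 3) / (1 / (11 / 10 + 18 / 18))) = -67598.22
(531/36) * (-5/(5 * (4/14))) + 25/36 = -3667/72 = -50.93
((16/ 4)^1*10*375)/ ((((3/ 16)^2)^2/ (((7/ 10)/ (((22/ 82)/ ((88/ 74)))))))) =37617664000/ 999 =37655319.32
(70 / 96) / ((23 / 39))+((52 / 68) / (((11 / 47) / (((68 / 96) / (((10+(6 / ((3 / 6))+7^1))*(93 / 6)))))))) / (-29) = 391399853 / 316606224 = 1.24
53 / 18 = 2.94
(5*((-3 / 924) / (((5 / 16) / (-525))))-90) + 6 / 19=-62.41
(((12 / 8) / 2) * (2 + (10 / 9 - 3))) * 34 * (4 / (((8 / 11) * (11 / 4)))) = 5.67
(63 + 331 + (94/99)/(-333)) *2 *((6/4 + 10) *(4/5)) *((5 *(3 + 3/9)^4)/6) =5974895840000/8010981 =745838.22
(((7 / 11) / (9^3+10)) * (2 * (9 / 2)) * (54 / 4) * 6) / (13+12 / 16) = 20412 / 447095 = 0.05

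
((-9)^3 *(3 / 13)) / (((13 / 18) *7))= -39366 / 1183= -33.28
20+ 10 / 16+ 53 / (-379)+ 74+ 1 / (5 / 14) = 1474843 / 15160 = 97.29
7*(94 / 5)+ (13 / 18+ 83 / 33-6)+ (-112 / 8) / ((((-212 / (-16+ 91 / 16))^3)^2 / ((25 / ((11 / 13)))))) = 48568211349320348812118689 / 376973016495723003248640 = 128.84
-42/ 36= -7/ 6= -1.17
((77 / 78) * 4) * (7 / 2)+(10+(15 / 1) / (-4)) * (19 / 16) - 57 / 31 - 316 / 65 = 5626063 / 386880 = 14.54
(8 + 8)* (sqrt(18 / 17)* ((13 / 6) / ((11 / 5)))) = 520* sqrt(34) / 187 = 16.21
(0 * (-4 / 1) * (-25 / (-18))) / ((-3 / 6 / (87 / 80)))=0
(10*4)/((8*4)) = 1.25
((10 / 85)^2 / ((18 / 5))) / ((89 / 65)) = 650 / 231489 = 0.00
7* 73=511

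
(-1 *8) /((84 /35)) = -10 /3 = -3.33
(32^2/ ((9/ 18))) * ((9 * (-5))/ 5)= -18432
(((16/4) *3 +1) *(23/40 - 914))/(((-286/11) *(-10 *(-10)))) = 36537/8000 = 4.57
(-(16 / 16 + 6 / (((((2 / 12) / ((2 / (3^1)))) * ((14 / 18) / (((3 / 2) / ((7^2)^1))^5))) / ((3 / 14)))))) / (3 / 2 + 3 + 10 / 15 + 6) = -332190951873 / 3709464969868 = -0.09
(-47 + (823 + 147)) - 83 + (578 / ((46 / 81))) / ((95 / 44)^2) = 219682824 / 207575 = 1058.33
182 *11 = 2002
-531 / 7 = -75.86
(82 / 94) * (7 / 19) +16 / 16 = 1180 / 893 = 1.32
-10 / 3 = -3.33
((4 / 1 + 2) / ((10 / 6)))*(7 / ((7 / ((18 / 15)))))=108 / 25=4.32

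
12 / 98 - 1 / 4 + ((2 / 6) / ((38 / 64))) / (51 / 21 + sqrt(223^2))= -1102373 / 8814708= -0.13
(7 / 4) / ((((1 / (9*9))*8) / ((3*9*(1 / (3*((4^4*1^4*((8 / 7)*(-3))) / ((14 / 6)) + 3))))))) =-83349 / 195040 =-0.43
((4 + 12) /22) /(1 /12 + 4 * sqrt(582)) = -96 /14750197 + 4608 * sqrt(582) /14750197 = 0.01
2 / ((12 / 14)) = 7 / 3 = 2.33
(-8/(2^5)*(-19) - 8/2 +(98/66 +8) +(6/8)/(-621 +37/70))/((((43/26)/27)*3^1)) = 176013159/3160586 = 55.69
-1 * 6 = -6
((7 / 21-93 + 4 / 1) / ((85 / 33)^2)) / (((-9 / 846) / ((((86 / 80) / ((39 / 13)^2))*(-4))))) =-65047906 / 108375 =-600.21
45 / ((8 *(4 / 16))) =45 / 2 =22.50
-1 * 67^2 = -4489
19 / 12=1.58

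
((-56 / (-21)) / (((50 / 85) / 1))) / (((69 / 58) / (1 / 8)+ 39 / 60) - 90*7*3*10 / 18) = -7888 / 1809309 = -0.00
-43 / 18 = -2.39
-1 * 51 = -51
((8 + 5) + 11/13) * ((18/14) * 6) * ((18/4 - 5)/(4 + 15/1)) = -4860/1729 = -2.81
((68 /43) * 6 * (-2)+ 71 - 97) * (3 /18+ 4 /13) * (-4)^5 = 36637696 /1677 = 21847.17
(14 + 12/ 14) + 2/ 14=15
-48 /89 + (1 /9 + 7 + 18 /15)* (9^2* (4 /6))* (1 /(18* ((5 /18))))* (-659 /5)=-131618844 /11125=-11830.91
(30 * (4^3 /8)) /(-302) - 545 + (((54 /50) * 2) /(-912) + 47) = -286209759 /573800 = -498.80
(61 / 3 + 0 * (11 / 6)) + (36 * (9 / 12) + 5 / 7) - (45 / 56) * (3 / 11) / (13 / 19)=47.73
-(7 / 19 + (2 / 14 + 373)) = -49677 / 133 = -373.51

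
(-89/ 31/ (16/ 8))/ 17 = -0.08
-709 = -709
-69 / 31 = -2.23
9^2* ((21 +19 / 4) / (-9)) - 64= -1183 / 4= -295.75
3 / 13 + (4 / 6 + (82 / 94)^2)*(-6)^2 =1482543 / 28717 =51.63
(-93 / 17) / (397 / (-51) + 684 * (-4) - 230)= 279 / 151663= 0.00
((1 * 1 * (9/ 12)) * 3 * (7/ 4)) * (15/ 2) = 945/ 32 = 29.53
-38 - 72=-110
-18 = -18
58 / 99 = 0.59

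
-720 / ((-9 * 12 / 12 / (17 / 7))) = 1360 / 7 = 194.29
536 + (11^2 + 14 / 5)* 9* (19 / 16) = 148729 / 80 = 1859.11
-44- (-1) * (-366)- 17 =-427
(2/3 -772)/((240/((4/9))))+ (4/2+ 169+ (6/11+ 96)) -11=255.12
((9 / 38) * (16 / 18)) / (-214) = -2 / 2033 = -0.00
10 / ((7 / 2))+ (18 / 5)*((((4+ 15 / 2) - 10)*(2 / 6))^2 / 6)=421 / 140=3.01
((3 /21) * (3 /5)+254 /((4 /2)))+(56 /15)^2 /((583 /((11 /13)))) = 137932192 /1085175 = 127.11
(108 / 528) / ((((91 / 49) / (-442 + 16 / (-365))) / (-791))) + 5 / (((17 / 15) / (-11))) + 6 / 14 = 477803607111 / 12422410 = 38463.04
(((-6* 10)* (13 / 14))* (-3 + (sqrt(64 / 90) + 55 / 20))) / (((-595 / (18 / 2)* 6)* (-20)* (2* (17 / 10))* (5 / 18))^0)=195 / 14 - 104* sqrt(10) / 7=-33.05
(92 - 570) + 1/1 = -477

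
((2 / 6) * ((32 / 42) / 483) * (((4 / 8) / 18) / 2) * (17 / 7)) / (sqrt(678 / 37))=17 * sqrt(25086) / 649872153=0.00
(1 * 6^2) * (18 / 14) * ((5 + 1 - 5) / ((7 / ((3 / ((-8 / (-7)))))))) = 243 / 14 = 17.36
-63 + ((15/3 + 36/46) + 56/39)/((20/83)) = -118559/3588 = -33.04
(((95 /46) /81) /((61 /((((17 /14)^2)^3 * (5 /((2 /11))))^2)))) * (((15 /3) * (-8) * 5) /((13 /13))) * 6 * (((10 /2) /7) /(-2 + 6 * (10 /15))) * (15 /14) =-104644415889939104609375 /70155655093160534016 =-1491.60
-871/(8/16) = -1742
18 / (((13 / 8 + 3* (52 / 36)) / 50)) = 21600 / 143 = 151.05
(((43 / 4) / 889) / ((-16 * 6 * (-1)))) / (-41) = -43 / 13996416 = -0.00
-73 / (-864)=73 / 864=0.08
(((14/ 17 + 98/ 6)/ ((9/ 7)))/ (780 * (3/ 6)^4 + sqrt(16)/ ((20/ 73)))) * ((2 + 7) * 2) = 35000/ 9231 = 3.79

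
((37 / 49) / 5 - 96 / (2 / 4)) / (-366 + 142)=47003 / 54880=0.86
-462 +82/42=-9661/21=-460.05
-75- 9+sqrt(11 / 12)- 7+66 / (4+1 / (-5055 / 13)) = -136837 / 1837+sqrt(33) / 6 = -73.53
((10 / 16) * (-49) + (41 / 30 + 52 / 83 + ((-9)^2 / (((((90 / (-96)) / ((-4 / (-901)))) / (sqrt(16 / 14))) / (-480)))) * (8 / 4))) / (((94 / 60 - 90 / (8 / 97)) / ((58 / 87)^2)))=570346 / 48839607 - 17694720 * sqrt(14) / 412357967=-0.15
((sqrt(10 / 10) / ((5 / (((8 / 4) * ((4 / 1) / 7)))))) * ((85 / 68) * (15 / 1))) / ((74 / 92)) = 1380 / 259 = 5.33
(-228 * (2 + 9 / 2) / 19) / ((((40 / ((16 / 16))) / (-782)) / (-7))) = -106743 / 10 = -10674.30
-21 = -21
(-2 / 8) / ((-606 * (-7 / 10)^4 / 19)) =23750 / 727503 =0.03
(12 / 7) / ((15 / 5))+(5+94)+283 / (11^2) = 86318 / 847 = 101.91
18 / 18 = 1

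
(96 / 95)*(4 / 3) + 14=1458 / 95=15.35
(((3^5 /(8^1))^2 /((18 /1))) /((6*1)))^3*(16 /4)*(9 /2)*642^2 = 9700607289512907 /2097152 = 4625610012.78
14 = 14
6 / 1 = 6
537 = 537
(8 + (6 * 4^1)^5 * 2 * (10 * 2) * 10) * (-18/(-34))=28665446472/17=1686202733.65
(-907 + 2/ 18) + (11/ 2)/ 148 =-906.85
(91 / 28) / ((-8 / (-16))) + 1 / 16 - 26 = -311 / 16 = -19.44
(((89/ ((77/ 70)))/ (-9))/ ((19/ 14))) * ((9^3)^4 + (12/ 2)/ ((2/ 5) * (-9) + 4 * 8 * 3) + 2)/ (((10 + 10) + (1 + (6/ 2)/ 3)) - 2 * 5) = -155904307309.01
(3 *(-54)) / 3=-54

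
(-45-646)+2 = -689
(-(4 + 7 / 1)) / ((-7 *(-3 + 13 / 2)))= 22 / 49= 0.45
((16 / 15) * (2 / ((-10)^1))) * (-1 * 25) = 16 / 3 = 5.33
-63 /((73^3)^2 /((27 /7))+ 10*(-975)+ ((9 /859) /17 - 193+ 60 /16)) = -99358812 /61878128106522731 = -0.00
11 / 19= 0.58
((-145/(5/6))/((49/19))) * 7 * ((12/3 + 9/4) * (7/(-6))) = 13775/4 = 3443.75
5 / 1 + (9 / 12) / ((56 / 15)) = 1165 / 224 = 5.20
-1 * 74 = -74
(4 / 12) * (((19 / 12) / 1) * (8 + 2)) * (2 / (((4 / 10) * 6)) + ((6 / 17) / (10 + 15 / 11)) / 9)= 202711 / 45900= 4.42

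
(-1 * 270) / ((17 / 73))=-19710 / 17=-1159.41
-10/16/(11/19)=-95/88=-1.08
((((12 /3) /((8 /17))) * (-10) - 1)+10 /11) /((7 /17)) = -15912 /77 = -206.65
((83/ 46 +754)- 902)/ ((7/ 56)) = -26900/ 23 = -1169.57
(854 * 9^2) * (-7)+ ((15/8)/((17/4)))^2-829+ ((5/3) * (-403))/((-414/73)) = -348118439537/717876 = -484928.37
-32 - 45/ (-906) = -9649/ 302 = -31.95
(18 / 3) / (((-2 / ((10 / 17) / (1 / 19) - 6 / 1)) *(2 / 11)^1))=-1452 / 17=-85.41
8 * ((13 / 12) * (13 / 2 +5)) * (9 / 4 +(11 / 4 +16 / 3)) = 9269 / 9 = 1029.89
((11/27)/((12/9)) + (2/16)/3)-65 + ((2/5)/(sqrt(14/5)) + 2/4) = -4619/72 + sqrt(70)/35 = -63.91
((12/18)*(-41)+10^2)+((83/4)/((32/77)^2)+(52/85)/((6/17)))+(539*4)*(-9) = -393409673/20480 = -19209.46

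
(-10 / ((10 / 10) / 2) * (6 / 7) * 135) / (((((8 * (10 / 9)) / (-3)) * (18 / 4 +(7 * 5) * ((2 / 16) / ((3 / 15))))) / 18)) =787320 / 1477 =533.05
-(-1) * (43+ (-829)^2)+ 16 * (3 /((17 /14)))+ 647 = 11695499 /17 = 687970.53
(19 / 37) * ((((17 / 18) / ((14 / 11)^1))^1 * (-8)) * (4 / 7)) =-1.74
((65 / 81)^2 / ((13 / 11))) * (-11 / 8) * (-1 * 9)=39325 / 5832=6.74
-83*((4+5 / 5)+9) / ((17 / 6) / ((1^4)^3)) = -6972 / 17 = -410.12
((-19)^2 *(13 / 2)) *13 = 61009 / 2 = 30504.50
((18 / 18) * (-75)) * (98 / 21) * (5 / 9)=-194.44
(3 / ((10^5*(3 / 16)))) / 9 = 1 / 56250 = 0.00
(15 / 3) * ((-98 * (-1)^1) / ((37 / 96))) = 47040 / 37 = 1271.35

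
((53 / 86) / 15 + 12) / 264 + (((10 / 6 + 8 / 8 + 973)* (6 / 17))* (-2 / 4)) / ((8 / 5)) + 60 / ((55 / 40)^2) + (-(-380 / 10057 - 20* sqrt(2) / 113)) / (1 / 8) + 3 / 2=-47412524402443 / 640477229040 + 160* sqrt(2) / 113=-72.02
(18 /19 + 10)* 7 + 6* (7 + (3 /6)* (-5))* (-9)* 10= -44714 /19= -2353.37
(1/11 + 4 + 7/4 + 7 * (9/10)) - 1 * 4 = 1791/220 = 8.14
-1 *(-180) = 180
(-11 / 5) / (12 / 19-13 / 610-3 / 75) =-127490 / 33047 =-3.86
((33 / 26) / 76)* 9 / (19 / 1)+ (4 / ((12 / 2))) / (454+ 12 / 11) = 2643157 / 281917896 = 0.01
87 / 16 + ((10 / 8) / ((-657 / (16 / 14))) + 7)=915041 / 73584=12.44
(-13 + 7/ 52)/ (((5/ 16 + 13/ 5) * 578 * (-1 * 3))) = 0.00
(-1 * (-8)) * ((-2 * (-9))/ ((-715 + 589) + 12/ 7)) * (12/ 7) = -1.99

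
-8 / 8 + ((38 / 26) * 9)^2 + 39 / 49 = 1431119 / 8281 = 172.82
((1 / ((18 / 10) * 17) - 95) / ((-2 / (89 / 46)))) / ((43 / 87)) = 18750965 / 100878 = 185.88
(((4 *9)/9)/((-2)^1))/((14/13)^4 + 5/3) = -171366/258053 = -0.66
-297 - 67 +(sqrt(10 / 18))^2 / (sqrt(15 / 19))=-364 +sqrt(285) / 27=-363.37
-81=-81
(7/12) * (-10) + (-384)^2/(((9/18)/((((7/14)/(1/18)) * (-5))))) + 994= -79620311/6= -13270051.83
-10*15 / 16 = -75 / 8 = -9.38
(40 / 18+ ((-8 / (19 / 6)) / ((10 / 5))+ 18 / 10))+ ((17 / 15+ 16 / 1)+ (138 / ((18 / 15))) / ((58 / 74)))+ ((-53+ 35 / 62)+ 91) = 315422779 / 1537290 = 205.18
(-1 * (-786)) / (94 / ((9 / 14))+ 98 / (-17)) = 60129 / 10745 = 5.60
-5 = -5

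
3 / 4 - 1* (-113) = 455 / 4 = 113.75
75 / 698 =0.11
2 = 2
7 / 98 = 1 / 14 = 0.07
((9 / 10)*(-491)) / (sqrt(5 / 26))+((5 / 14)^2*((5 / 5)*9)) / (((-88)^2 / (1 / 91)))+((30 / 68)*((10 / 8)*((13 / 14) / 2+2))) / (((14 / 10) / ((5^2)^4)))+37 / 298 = 132661087580558893 / 349862985472 - 4419*sqrt(130) / 50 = 378172.43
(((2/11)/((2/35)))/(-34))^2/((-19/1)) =-1225/2657644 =-0.00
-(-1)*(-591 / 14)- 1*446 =-6835 / 14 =-488.21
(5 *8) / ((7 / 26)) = 1040 / 7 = 148.57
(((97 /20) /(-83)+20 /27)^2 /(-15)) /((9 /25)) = -935197561 /10847694960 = -0.09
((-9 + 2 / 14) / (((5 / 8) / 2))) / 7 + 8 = 968 / 245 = 3.95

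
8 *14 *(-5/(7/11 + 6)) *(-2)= 12320/73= 168.77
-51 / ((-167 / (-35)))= -1785 / 167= -10.69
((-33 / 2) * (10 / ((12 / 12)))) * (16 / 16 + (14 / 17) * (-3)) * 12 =49500 / 17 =2911.76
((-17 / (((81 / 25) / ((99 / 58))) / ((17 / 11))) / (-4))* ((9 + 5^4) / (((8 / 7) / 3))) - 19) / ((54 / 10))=79896895 / 75168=1062.91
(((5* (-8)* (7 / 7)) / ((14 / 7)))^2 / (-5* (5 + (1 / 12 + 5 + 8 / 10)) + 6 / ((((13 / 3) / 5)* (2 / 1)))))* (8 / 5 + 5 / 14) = -854880 / 55643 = -15.36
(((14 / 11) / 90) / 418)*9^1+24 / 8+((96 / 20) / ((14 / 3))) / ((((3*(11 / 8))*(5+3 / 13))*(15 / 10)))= 8295207 / 2735810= 3.03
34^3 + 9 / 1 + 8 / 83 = 3262987 / 83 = 39313.10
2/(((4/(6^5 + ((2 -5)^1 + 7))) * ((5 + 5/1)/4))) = 1556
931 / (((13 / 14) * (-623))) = -1862 / 1157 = -1.61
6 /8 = 3 /4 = 0.75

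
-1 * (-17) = 17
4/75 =0.05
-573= -573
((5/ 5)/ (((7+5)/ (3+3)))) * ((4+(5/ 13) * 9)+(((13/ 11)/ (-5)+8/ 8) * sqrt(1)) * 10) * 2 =2159/ 143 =15.10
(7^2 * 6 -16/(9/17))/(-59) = -2374/531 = -4.47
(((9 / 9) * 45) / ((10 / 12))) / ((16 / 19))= 513 / 8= 64.12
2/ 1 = 2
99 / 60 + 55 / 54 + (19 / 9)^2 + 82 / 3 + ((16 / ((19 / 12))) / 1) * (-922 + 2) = -285096163 / 30780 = -9262.38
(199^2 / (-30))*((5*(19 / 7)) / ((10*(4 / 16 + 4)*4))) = -752419 / 7140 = -105.38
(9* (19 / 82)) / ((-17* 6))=-57 / 2788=-0.02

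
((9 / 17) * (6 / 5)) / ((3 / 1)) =18 / 85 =0.21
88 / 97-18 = -1658 / 97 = -17.09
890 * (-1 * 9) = -8010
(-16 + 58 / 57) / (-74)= 427 / 2109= 0.20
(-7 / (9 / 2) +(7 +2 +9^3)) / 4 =1657 / 9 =184.11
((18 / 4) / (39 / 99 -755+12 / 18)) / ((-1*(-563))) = -297 / 28014880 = -0.00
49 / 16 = 3.06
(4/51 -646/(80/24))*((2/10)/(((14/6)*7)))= -7057/2975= -2.37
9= 9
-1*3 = -3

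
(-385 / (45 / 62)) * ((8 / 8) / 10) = -2387 / 45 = -53.04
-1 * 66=-66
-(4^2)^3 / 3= -4096 / 3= -1365.33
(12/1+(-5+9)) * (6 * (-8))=-768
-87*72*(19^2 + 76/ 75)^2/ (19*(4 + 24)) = -6750987546/ 4375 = -1543082.87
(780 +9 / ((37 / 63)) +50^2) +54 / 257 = 31337237 / 9509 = 3295.53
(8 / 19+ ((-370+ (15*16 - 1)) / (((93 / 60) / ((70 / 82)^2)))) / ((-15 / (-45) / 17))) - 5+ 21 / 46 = -143248008933 / 45545014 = -3145.20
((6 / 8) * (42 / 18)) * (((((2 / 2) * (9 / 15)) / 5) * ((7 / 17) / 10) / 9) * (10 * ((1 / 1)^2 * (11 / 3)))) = 539 / 15300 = 0.04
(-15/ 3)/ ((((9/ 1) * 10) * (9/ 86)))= -43/ 81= -0.53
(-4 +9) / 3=5 / 3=1.67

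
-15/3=-5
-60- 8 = -68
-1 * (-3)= 3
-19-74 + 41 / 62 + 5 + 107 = 19.66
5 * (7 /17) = 35 /17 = 2.06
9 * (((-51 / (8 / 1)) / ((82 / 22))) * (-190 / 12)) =159885 / 656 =243.73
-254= -254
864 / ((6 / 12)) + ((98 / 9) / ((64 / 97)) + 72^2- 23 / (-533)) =1063559621 / 153504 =6928.55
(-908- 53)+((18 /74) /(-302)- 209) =-13073589 /11174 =-1170.00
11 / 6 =1.83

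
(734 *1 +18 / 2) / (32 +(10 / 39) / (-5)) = 28977 / 1246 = 23.26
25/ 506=0.05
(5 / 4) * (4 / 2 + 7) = 45 / 4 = 11.25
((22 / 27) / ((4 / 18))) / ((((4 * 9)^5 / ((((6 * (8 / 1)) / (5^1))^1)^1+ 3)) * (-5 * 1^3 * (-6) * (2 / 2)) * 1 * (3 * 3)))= 77 / 27209779200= 0.00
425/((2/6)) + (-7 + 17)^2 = 1375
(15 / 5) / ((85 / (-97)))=-3.42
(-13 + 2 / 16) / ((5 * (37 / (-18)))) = 927 / 740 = 1.25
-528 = -528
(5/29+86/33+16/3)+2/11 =7937/957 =8.29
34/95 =0.36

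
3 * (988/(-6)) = -494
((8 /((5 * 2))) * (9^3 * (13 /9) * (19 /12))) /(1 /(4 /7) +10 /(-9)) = 240084 /115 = 2087.69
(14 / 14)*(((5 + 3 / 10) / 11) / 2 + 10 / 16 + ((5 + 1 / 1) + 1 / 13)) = 6.94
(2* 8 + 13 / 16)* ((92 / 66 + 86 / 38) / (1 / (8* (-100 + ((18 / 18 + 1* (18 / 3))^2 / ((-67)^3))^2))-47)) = -1859875596650876561 / 1421754112100125474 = -1.31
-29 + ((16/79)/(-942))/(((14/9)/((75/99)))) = -27695999/955031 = -29.00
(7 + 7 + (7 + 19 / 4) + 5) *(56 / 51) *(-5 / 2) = -1435 / 17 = -84.41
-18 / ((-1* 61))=18 / 61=0.30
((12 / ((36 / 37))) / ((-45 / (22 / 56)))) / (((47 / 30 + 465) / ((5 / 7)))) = -2035 / 12345354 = -0.00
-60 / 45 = -4 / 3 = -1.33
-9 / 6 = -3 / 2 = -1.50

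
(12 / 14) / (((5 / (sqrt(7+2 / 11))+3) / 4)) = 1422 / 763 -30 * sqrt(869) / 763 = 0.70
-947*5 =-4735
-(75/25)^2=-9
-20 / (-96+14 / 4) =8 / 37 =0.22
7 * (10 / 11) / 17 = 70 / 187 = 0.37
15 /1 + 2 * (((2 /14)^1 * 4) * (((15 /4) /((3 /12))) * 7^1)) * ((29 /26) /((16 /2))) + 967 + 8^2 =27631 /26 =1062.73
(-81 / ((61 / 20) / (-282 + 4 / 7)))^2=55860746.01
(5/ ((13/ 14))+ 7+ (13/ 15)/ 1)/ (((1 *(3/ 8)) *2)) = 10336/ 585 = 17.67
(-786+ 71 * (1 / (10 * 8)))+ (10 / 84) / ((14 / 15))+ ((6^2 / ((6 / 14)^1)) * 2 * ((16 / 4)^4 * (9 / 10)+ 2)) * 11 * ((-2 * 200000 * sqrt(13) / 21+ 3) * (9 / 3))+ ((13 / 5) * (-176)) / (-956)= 3620565540133 / 936880 - 24541440000 * sqrt(13)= -88481555801.43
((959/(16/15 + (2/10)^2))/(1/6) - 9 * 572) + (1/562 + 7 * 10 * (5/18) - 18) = 22184573/419814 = 52.84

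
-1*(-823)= 823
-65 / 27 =-2.41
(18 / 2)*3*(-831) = -22437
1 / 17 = 0.06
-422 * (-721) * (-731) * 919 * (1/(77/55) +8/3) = -2073198627854/3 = -691066209284.67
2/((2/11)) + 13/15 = 178/15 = 11.87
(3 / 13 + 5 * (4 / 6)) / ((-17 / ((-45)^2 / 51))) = -31275 / 3757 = -8.32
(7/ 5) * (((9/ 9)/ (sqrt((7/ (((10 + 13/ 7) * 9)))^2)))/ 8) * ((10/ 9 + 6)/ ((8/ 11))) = 26.09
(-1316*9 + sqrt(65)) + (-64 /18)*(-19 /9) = -958756 /81 + sqrt(65) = -11828.43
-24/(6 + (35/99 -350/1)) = 2376/34021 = 0.07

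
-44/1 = -44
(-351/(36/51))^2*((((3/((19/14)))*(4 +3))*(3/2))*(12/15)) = 1744649361/380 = 4591182.53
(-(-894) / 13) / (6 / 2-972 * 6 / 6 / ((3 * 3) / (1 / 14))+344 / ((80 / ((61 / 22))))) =1376760 / 144313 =9.54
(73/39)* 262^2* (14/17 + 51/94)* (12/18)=10939039196/93483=117016.35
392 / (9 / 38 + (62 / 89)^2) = 117991216 / 217361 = 542.84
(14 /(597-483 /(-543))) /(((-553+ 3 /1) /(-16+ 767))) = -951517 /29759950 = -0.03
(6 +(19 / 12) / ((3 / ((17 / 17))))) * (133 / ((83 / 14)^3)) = 21440930 / 5146083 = 4.17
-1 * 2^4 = -16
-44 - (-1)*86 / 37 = -1542 / 37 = -41.68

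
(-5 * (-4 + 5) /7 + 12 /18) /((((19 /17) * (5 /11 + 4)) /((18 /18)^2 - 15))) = 374 /2793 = 0.13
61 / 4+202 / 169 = 11117 / 676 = 16.45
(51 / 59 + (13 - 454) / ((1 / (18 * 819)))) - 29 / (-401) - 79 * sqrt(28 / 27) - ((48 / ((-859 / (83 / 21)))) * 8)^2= -5561269406271546768 / 855418802371 - 158 * sqrt(21) / 9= -6501304.63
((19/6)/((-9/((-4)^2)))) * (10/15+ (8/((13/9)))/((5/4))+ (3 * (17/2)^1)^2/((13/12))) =-17941928/5265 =-3407.77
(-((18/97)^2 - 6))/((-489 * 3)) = -18710/4601001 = -0.00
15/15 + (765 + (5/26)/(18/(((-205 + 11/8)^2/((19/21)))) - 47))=5795794524251/7566351806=766.00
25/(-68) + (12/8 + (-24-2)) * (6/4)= -37.12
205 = 205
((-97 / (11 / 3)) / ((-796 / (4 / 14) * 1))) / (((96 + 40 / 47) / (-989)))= -13526553 / 139500592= -0.10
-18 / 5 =-3.60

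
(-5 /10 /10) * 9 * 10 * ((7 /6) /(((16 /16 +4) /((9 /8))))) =-189 /160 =-1.18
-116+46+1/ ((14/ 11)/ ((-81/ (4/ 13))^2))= 12181219/ 224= 54380.44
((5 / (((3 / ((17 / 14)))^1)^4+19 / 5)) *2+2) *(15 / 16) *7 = 504876855 / 34290758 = 14.72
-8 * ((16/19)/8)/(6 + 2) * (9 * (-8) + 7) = 130/19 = 6.84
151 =151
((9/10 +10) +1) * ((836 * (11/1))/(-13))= -8417.88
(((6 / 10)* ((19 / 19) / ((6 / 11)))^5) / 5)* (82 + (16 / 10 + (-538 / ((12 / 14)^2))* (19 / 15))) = -2097.52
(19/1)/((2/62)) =589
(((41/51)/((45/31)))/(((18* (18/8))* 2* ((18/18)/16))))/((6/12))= 40672/185895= 0.22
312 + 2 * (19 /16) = 2515 /8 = 314.38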